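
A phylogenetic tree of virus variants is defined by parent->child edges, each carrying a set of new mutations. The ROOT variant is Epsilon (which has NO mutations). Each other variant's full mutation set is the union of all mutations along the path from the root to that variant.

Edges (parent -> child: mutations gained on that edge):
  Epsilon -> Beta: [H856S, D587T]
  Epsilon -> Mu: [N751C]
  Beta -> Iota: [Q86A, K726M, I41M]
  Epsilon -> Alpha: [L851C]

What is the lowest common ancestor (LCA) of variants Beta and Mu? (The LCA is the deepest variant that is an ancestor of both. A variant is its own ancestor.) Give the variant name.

Path from root to Beta: Epsilon -> Beta
  ancestors of Beta: {Epsilon, Beta}
Path from root to Mu: Epsilon -> Mu
  ancestors of Mu: {Epsilon, Mu}
Common ancestors: {Epsilon}
Walk up from Mu: Mu (not in ancestors of Beta), Epsilon (in ancestors of Beta)
Deepest common ancestor (LCA) = Epsilon

Answer: Epsilon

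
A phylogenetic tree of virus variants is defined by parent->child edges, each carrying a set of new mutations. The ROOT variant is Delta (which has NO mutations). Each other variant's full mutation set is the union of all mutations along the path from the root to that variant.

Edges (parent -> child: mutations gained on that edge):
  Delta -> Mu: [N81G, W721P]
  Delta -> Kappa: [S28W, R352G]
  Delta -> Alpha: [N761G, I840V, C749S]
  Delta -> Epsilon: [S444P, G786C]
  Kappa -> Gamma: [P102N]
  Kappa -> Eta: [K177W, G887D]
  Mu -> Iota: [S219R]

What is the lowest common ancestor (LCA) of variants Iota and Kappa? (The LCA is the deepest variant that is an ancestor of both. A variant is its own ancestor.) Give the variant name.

Path from root to Iota: Delta -> Mu -> Iota
  ancestors of Iota: {Delta, Mu, Iota}
Path from root to Kappa: Delta -> Kappa
  ancestors of Kappa: {Delta, Kappa}
Common ancestors: {Delta}
Walk up from Kappa: Kappa (not in ancestors of Iota), Delta (in ancestors of Iota)
Deepest common ancestor (LCA) = Delta

Answer: Delta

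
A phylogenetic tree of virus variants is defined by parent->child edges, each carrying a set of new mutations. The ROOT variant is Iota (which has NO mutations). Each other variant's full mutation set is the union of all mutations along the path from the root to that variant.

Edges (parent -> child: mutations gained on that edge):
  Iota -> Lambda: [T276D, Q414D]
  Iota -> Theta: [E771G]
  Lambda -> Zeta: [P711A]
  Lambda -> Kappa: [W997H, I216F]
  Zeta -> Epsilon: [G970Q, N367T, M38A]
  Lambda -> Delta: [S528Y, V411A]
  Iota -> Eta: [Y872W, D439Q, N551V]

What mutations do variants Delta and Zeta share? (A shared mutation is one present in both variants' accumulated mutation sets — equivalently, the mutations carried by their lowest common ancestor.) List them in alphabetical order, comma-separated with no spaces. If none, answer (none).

Accumulating mutations along path to Delta:
  At Iota: gained [] -> total []
  At Lambda: gained ['T276D', 'Q414D'] -> total ['Q414D', 'T276D']
  At Delta: gained ['S528Y', 'V411A'] -> total ['Q414D', 'S528Y', 'T276D', 'V411A']
Mutations(Delta) = ['Q414D', 'S528Y', 'T276D', 'V411A']
Accumulating mutations along path to Zeta:
  At Iota: gained [] -> total []
  At Lambda: gained ['T276D', 'Q414D'] -> total ['Q414D', 'T276D']
  At Zeta: gained ['P711A'] -> total ['P711A', 'Q414D', 'T276D']
Mutations(Zeta) = ['P711A', 'Q414D', 'T276D']
Intersection: ['Q414D', 'S528Y', 'T276D', 'V411A'] ∩ ['P711A', 'Q414D', 'T276D'] = ['Q414D', 'T276D']

Answer: Q414D,T276D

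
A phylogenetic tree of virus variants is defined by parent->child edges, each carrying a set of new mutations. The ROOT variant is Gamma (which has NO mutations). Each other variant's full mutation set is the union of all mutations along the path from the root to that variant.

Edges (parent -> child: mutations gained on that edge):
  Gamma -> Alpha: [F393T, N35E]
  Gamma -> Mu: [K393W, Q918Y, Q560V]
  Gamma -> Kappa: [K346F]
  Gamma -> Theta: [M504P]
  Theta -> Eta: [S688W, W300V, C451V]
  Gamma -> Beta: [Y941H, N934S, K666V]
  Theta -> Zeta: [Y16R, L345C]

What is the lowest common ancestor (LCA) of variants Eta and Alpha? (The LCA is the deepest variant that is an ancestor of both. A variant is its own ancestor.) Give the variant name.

Answer: Gamma

Derivation:
Path from root to Eta: Gamma -> Theta -> Eta
  ancestors of Eta: {Gamma, Theta, Eta}
Path from root to Alpha: Gamma -> Alpha
  ancestors of Alpha: {Gamma, Alpha}
Common ancestors: {Gamma}
Walk up from Alpha: Alpha (not in ancestors of Eta), Gamma (in ancestors of Eta)
Deepest common ancestor (LCA) = Gamma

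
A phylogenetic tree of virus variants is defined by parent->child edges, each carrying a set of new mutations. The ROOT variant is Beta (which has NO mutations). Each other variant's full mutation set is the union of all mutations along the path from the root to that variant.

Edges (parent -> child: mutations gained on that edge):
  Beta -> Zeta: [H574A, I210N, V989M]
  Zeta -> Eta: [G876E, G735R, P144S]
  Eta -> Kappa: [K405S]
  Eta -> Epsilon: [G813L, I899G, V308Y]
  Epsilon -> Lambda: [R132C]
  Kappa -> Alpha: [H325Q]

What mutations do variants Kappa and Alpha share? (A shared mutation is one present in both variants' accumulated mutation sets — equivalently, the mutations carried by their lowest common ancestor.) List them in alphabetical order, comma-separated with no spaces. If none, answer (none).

Accumulating mutations along path to Kappa:
  At Beta: gained [] -> total []
  At Zeta: gained ['H574A', 'I210N', 'V989M'] -> total ['H574A', 'I210N', 'V989M']
  At Eta: gained ['G876E', 'G735R', 'P144S'] -> total ['G735R', 'G876E', 'H574A', 'I210N', 'P144S', 'V989M']
  At Kappa: gained ['K405S'] -> total ['G735R', 'G876E', 'H574A', 'I210N', 'K405S', 'P144S', 'V989M']
Mutations(Kappa) = ['G735R', 'G876E', 'H574A', 'I210N', 'K405S', 'P144S', 'V989M']
Accumulating mutations along path to Alpha:
  At Beta: gained [] -> total []
  At Zeta: gained ['H574A', 'I210N', 'V989M'] -> total ['H574A', 'I210N', 'V989M']
  At Eta: gained ['G876E', 'G735R', 'P144S'] -> total ['G735R', 'G876E', 'H574A', 'I210N', 'P144S', 'V989M']
  At Kappa: gained ['K405S'] -> total ['G735R', 'G876E', 'H574A', 'I210N', 'K405S', 'P144S', 'V989M']
  At Alpha: gained ['H325Q'] -> total ['G735R', 'G876E', 'H325Q', 'H574A', 'I210N', 'K405S', 'P144S', 'V989M']
Mutations(Alpha) = ['G735R', 'G876E', 'H325Q', 'H574A', 'I210N', 'K405S', 'P144S', 'V989M']
Intersection: ['G735R', 'G876E', 'H574A', 'I210N', 'K405S', 'P144S', 'V989M'] ∩ ['G735R', 'G876E', 'H325Q', 'H574A', 'I210N', 'K405S', 'P144S', 'V989M'] = ['G735R', 'G876E', 'H574A', 'I210N', 'K405S', 'P144S', 'V989M']

Answer: G735R,G876E,H574A,I210N,K405S,P144S,V989M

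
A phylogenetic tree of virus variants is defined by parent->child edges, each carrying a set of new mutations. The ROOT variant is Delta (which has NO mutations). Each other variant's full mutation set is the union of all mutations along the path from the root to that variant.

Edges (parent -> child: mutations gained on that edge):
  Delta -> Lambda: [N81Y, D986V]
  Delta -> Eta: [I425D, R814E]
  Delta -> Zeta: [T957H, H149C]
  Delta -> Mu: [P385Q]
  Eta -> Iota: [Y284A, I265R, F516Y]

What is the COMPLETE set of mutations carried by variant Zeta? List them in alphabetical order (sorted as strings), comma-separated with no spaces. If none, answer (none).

Answer: H149C,T957H

Derivation:
At Delta: gained [] -> total []
At Zeta: gained ['T957H', 'H149C'] -> total ['H149C', 'T957H']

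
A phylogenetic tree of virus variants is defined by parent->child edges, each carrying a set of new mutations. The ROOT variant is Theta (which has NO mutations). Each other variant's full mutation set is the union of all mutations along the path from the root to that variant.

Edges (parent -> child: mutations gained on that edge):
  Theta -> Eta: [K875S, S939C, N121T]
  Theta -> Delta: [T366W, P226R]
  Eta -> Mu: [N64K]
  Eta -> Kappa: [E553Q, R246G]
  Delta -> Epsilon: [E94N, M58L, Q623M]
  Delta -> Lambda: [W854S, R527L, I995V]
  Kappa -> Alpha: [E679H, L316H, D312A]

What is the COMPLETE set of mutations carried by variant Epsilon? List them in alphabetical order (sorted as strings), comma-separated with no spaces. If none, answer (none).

Answer: E94N,M58L,P226R,Q623M,T366W

Derivation:
At Theta: gained [] -> total []
At Delta: gained ['T366W', 'P226R'] -> total ['P226R', 'T366W']
At Epsilon: gained ['E94N', 'M58L', 'Q623M'] -> total ['E94N', 'M58L', 'P226R', 'Q623M', 'T366W']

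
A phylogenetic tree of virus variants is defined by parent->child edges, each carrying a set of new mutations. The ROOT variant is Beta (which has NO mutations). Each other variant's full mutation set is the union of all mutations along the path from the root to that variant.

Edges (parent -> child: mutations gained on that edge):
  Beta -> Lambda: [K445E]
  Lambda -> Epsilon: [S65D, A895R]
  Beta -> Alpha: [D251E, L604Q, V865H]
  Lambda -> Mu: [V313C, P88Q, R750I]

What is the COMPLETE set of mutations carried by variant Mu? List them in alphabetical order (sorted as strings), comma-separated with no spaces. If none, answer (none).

Answer: K445E,P88Q,R750I,V313C

Derivation:
At Beta: gained [] -> total []
At Lambda: gained ['K445E'] -> total ['K445E']
At Mu: gained ['V313C', 'P88Q', 'R750I'] -> total ['K445E', 'P88Q', 'R750I', 'V313C']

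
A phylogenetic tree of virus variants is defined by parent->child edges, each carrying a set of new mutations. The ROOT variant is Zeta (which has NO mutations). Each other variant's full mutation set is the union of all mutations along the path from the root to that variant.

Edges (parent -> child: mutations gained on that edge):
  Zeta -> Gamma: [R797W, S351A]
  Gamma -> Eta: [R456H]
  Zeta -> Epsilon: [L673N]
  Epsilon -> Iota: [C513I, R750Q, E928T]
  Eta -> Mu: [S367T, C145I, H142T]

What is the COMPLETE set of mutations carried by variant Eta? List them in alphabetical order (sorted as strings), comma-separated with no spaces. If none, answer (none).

At Zeta: gained [] -> total []
At Gamma: gained ['R797W', 'S351A'] -> total ['R797W', 'S351A']
At Eta: gained ['R456H'] -> total ['R456H', 'R797W', 'S351A']

Answer: R456H,R797W,S351A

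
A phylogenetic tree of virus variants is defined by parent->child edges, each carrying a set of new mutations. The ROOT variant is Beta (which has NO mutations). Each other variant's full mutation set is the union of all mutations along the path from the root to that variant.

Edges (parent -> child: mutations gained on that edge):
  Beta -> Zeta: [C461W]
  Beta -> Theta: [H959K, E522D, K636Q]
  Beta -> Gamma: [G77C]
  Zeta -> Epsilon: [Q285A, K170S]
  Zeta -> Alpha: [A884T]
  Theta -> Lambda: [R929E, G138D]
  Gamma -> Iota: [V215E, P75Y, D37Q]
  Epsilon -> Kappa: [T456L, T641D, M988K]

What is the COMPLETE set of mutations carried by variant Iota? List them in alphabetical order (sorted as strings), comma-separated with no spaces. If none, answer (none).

Answer: D37Q,G77C,P75Y,V215E

Derivation:
At Beta: gained [] -> total []
At Gamma: gained ['G77C'] -> total ['G77C']
At Iota: gained ['V215E', 'P75Y', 'D37Q'] -> total ['D37Q', 'G77C', 'P75Y', 'V215E']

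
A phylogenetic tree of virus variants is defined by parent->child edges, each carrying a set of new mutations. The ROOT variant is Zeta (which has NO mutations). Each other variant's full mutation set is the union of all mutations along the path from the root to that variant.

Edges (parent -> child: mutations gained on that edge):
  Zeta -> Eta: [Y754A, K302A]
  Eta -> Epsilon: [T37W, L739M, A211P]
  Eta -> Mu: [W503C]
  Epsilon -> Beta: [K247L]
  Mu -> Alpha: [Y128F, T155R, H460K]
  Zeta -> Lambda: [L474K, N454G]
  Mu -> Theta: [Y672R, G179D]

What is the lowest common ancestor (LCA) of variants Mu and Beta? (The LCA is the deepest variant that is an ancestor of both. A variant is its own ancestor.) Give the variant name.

Path from root to Mu: Zeta -> Eta -> Mu
  ancestors of Mu: {Zeta, Eta, Mu}
Path from root to Beta: Zeta -> Eta -> Epsilon -> Beta
  ancestors of Beta: {Zeta, Eta, Epsilon, Beta}
Common ancestors: {Zeta, Eta}
Walk up from Beta: Beta (not in ancestors of Mu), Epsilon (not in ancestors of Mu), Eta (in ancestors of Mu), Zeta (in ancestors of Mu)
Deepest common ancestor (LCA) = Eta

Answer: Eta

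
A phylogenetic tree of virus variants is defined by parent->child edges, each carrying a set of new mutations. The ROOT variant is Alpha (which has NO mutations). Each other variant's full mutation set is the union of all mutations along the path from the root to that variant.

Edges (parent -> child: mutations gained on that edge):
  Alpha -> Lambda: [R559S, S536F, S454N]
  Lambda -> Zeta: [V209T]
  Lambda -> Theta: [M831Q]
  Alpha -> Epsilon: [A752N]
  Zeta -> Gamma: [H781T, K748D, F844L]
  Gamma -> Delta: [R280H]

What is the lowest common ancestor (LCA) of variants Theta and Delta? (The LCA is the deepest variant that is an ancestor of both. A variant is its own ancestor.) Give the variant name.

Answer: Lambda

Derivation:
Path from root to Theta: Alpha -> Lambda -> Theta
  ancestors of Theta: {Alpha, Lambda, Theta}
Path from root to Delta: Alpha -> Lambda -> Zeta -> Gamma -> Delta
  ancestors of Delta: {Alpha, Lambda, Zeta, Gamma, Delta}
Common ancestors: {Alpha, Lambda}
Walk up from Delta: Delta (not in ancestors of Theta), Gamma (not in ancestors of Theta), Zeta (not in ancestors of Theta), Lambda (in ancestors of Theta), Alpha (in ancestors of Theta)
Deepest common ancestor (LCA) = Lambda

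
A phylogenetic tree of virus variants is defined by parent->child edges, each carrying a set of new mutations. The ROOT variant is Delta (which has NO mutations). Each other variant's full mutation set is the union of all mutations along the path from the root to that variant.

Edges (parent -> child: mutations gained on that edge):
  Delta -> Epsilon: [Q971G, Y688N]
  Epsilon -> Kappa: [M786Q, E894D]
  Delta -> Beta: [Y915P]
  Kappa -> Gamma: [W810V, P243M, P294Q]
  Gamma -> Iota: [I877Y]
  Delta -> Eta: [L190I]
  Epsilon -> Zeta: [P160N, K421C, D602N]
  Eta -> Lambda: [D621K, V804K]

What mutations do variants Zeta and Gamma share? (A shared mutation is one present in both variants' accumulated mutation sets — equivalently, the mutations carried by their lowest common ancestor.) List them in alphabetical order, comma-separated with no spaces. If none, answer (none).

Answer: Q971G,Y688N

Derivation:
Accumulating mutations along path to Zeta:
  At Delta: gained [] -> total []
  At Epsilon: gained ['Q971G', 'Y688N'] -> total ['Q971G', 'Y688N']
  At Zeta: gained ['P160N', 'K421C', 'D602N'] -> total ['D602N', 'K421C', 'P160N', 'Q971G', 'Y688N']
Mutations(Zeta) = ['D602N', 'K421C', 'P160N', 'Q971G', 'Y688N']
Accumulating mutations along path to Gamma:
  At Delta: gained [] -> total []
  At Epsilon: gained ['Q971G', 'Y688N'] -> total ['Q971G', 'Y688N']
  At Kappa: gained ['M786Q', 'E894D'] -> total ['E894D', 'M786Q', 'Q971G', 'Y688N']
  At Gamma: gained ['W810V', 'P243M', 'P294Q'] -> total ['E894D', 'M786Q', 'P243M', 'P294Q', 'Q971G', 'W810V', 'Y688N']
Mutations(Gamma) = ['E894D', 'M786Q', 'P243M', 'P294Q', 'Q971G', 'W810V', 'Y688N']
Intersection: ['D602N', 'K421C', 'P160N', 'Q971G', 'Y688N'] ∩ ['E894D', 'M786Q', 'P243M', 'P294Q', 'Q971G', 'W810V', 'Y688N'] = ['Q971G', 'Y688N']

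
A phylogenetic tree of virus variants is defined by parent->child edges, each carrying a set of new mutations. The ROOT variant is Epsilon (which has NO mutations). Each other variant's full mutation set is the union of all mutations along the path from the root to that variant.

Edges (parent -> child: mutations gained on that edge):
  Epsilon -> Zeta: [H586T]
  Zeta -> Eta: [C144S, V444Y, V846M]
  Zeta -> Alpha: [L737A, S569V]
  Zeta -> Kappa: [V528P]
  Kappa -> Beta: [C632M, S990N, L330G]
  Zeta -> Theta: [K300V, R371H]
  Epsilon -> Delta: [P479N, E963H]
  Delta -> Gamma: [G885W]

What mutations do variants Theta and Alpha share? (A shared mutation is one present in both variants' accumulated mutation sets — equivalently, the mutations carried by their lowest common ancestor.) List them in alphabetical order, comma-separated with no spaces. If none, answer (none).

Answer: H586T

Derivation:
Accumulating mutations along path to Theta:
  At Epsilon: gained [] -> total []
  At Zeta: gained ['H586T'] -> total ['H586T']
  At Theta: gained ['K300V', 'R371H'] -> total ['H586T', 'K300V', 'R371H']
Mutations(Theta) = ['H586T', 'K300V', 'R371H']
Accumulating mutations along path to Alpha:
  At Epsilon: gained [] -> total []
  At Zeta: gained ['H586T'] -> total ['H586T']
  At Alpha: gained ['L737A', 'S569V'] -> total ['H586T', 'L737A', 'S569V']
Mutations(Alpha) = ['H586T', 'L737A', 'S569V']
Intersection: ['H586T', 'K300V', 'R371H'] ∩ ['H586T', 'L737A', 'S569V'] = ['H586T']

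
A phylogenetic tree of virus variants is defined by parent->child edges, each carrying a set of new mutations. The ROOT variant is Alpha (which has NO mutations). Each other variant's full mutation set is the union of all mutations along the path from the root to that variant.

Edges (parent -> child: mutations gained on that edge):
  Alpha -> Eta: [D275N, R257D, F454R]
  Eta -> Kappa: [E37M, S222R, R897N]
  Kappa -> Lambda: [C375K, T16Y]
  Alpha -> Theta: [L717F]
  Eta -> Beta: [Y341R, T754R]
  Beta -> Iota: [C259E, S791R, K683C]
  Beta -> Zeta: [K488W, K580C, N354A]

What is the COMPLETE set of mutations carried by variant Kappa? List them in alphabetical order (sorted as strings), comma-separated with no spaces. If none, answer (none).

Answer: D275N,E37M,F454R,R257D,R897N,S222R

Derivation:
At Alpha: gained [] -> total []
At Eta: gained ['D275N', 'R257D', 'F454R'] -> total ['D275N', 'F454R', 'R257D']
At Kappa: gained ['E37M', 'S222R', 'R897N'] -> total ['D275N', 'E37M', 'F454R', 'R257D', 'R897N', 'S222R']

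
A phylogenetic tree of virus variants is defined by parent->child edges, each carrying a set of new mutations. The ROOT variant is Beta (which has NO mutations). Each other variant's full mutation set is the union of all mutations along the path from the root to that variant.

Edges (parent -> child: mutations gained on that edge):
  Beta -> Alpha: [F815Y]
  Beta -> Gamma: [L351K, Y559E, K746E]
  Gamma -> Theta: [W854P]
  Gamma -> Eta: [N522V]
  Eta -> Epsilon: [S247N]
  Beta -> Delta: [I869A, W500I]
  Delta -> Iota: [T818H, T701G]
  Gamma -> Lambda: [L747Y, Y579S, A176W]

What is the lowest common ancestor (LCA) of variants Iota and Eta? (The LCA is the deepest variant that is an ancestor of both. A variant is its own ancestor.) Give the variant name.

Answer: Beta

Derivation:
Path from root to Iota: Beta -> Delta -> Iota
  ancestors of Iota: {Beta, Delta, Iota}
Path from root to Eta: Beta -> Gamma -> Eta
  ancestors of Eta: {Beta, Gamma, Eta}
Common ancestors: {Beta}
Walk up from Eta: Eta (not in ancestors of Iota), Gamma (not in ancestors of Iota), Beta (in ancestors of Iota)
Deepest common ancestor (LCA) = Beta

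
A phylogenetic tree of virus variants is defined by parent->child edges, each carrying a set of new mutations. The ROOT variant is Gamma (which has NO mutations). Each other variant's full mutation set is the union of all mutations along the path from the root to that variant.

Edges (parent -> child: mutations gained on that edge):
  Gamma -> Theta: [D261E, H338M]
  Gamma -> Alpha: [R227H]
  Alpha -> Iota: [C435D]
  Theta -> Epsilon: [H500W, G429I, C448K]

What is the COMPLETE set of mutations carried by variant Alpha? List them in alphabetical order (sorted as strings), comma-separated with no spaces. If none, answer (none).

Answer: R227H

Derivation:
At Gamma: gained [] -> total []
At Alpha: gained ['R227H'] -> total ['R227H']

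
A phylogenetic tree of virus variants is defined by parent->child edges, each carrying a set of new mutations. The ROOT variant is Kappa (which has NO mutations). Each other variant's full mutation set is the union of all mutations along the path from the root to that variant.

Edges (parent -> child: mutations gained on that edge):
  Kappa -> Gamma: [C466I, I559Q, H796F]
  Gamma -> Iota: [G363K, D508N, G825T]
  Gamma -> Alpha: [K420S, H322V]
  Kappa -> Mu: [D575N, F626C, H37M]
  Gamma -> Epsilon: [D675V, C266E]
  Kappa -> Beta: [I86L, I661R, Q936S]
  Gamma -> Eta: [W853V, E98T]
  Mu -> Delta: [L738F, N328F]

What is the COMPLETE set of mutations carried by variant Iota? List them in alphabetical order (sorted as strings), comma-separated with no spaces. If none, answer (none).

At Kappa: gained [] -> total []
At Gamma: gained ['C466I', 'I559Q', 'H796F'] -> total ['C466I', 'H796F', 'I559Q']
At Iota: gained ['G363K', 'D508N', 'G825T'] -> total ['C466I', 'D508N', 'G363K', 'G825T', 'H796F', 'I559Q']

Answer: C466I,D508N,G363K,G825T,H796F,I559Q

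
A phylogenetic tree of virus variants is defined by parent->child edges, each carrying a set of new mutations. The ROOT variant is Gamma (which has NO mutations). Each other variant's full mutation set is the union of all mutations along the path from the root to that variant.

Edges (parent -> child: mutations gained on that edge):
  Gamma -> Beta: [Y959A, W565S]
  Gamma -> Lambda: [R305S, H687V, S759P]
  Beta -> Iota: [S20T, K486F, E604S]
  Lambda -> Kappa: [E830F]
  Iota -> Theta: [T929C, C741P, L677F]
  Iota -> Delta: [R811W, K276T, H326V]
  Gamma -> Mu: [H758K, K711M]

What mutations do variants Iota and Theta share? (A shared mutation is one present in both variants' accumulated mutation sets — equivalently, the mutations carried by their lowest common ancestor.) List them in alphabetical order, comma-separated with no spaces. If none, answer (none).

Answer: E604S,K486F,S20T,W565S,Y959A

Derivation:
Accumulating mutations along path to Iota:
  At Gamma: gained [] -> total []
  At Beta: gained ['Y959A', 'W565S'] -> total ['W565S', 'Y959A']
  At Iota: gained ['S20T', 'K486F', 'E604S'] -> total ['E604S', 'K486F', 'S20T', 'W565S', 'Y959A']
Mutations(Iota) = ['E604S', 'K486F', 'S20T', 'W565S', 'Y959A']
Accumulating mutations along path to Theta:
  At Gamma: gained [] -> total []
  At Beta: gained ['Y959A', 'W565S'] -> total ['W565S', 'Y959A']
  At Iota: gained ['S20T', 'K486F', 'E604S'] -> total ['E604S', 'K486F', 'S20T', 'W565S', 'Y959A']
  At Theta: gained ['T929C', 'C741P', 'L677F'] -> total ['C741P', 'E604S', 'K486F', 'L677F', 'S20T', 'T929C', 'W565S', 'Y959A']
Mutations(Theta) = ['C741P', 'E604S', 'K486F', 'L677F', 'S20T', 'T929C', 'W565S', 'Y959A']
Intersection: ['E604S', 'K486F', 'S20T', 'W565S', 'Y959A'] ∩ ['C741P', 'E604S', 'K486F', 'L677F', 'S20T', 'T929C', 'W565S', 'Y959A'] = ['E604S', 'K486F', 'S20T', 'W565S', 'Y959A']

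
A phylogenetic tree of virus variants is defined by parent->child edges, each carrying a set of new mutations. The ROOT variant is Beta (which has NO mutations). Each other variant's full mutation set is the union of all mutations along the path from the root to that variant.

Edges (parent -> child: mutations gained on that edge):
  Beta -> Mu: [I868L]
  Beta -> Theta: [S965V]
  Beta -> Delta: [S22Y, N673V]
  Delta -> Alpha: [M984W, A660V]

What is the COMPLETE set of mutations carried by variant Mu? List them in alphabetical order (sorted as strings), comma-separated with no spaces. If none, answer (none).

Answer: I868L

Derivation:
At Beta: gained [] -> total []
At Mu: gained ['I868L'] -> total ['I868L']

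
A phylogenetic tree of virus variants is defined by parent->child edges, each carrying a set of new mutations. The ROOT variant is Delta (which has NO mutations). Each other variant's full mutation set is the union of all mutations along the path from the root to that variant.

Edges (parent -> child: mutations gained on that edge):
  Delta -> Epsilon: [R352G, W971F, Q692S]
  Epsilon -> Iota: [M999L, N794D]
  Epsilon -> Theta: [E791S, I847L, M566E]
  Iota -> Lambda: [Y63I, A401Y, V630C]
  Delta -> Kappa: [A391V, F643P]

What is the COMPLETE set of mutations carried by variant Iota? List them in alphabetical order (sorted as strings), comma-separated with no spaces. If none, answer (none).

Answer: M999L,N794D,Q692S,R352G,W971F

Derivation:
At Delta: gained [] -> total []
At Epsilon: gained ['R352G', 'W971F', 'Q692S'] -> total ['Q692S', 'R352G', 'W971F']
At Iota: gained ['M999L', 'N794D'] -> total ['M999L', 'N794D', 'Q692S', 'R352G', 'W971F']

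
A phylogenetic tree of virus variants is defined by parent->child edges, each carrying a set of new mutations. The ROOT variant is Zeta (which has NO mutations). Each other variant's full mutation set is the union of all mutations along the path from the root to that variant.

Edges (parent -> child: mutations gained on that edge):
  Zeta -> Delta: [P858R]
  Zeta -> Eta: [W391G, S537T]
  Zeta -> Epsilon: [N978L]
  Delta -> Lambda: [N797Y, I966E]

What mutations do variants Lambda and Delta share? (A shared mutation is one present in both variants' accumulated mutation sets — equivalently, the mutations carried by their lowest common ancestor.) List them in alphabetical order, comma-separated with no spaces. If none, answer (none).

Accumulating mutations along path to Lambda:
  At Zeta: gained [] -> total []
  At Delta: gained ['P858R'] -> total ['P858R']
  At Lambda: gained ['N797Y', 'I966E'] -> total ['I966E', 'N797Y', 'P858R']
Mutations(Lambda) = ['I966E', 'N797Y', 'P858R']
Accumulating mutations along path to Delta:
  At Zeta: gained [] -> total []
  At Delta: gained ['P858R'] -> total ['P858R']
Mutations(Delta) = ['P858R']
Intersection: ['I966E', 'N797Y', 'P858R'] ∩ ['P858R'] = ['P858R']

Answer: P858R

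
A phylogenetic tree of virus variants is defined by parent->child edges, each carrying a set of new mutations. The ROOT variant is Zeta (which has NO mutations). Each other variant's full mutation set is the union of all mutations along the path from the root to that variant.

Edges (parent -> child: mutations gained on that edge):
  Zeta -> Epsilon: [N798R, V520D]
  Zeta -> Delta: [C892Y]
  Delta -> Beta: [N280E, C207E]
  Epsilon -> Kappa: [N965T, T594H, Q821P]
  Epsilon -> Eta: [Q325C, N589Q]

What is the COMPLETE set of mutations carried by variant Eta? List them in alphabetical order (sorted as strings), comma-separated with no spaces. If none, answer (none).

Answer: N589Q,N798R,Q325C,V520D

Derivation:
At Zeta: gained [] -> total []
At Epsilon: gained ['N798R', 'V520D'] -> total ['N798R', 'V520D']
At Eta: gained ['Q325C', 'N589Q'] -> total ['N589Q', 'N798R', 'Q325C', 'V520D']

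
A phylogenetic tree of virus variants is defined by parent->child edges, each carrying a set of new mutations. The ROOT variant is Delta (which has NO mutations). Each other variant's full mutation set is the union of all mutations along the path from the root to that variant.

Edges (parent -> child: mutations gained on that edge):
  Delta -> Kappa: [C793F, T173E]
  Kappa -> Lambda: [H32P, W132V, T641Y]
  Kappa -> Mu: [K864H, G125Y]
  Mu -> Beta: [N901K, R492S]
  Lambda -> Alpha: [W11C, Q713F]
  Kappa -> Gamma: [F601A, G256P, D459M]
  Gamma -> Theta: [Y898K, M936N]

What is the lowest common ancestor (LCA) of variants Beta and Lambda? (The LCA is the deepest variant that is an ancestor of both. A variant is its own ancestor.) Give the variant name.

Path from root to Beta: Delta -> Kappa -> Mu -> Beta
  ancestors of Beta: {Delta, Kappa, Mu, Beta}
Path from root to Lambda: Delta -> Kappa -> Lambda
  ancestors of Lambda: {Delta, Kappa, Lambda}
Common ancestors: {Delta, Kappa}
Walk up from Lambda: Lambda (not in ancestors of Beta), Kappa (in ancestors of Beta), Delta (in ancestors of Beta)
Deepest common ancestor (LCA) = Kappa

Answer: Kappa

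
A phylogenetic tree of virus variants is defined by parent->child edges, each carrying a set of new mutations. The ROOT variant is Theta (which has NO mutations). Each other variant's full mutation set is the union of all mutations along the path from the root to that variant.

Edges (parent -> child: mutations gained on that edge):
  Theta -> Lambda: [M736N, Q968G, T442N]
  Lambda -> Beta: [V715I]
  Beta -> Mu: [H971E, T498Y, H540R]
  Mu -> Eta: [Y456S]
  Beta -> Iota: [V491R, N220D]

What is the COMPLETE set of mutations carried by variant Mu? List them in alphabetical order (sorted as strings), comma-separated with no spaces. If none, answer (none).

Answer: H540R,H971E,M736N,Q968G,T442N,T498Y,V715I

Derivation:
At Theta: gained [] -> total []
At Lambda: gained ['M736N', 'Q968G', 'T442N'] -> total ['M736N', 'Q968G', 'T442N']
At Beta: gained ['V715I'] -> total ['M736N', 'Q968G', 'T442N', 'V715I']
At Mu: gained ['H971E', 'T498Y', 'H540R'] -> total ['H540R', 'H971E', 'M736N', 'Q968G', 'T442N', 'T498Y', 'V715I']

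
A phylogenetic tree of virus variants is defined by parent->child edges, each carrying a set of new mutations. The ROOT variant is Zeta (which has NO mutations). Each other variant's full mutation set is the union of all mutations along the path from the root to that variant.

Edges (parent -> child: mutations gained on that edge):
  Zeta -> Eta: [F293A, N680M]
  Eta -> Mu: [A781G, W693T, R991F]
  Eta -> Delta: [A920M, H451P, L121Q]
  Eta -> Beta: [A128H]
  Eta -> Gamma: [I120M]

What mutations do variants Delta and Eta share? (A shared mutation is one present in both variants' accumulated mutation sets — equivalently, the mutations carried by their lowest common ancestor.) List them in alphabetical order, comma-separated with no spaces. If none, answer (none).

Accumulating mutations along path to Delta:
  At Zeta: gained [] -> total []
  At Eta: gained ['F293A', 'N680M'] -> total ['F293A', 'N680M']
  At Delta: gained ['A920M', 'H451P', 'L121Q'] -> total ['A920M', 'F293A', 'H451P', 'L121Q', 'N680M']
Mutations(Delta) = ['A920M', 'F293A', 'H451P', 'L121Q', 'N680M']
Accumulating mutations along path to Eta:
  At Zeta: gained [] -> total []
  At Eta: gained ['F293A', 'N680M'] -> total ['F293A', 'N680M']
Mutations(Eta) = ['F293A', 'N680M']
Intersection: ['A920M', 'F293A', 'H451P', 'L121Q', 'N680M'] ∩ ['F293A', 'N680M'] = ['F293A', 'N680M']

Answer: F293A,N680M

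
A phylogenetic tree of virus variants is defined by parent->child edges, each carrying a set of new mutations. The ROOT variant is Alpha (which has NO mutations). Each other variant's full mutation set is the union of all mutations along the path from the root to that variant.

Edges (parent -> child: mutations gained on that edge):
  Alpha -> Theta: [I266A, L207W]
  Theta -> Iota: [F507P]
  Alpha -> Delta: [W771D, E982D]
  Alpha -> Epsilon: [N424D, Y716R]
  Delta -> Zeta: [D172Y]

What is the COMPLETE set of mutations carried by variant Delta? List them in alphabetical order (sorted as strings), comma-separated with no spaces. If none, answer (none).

At Alpha: gained [] -> total []
At Delta: gained ['W771D', 'E982D'] -> total ['E982D', 'W771D']

Answer: E982D,W771D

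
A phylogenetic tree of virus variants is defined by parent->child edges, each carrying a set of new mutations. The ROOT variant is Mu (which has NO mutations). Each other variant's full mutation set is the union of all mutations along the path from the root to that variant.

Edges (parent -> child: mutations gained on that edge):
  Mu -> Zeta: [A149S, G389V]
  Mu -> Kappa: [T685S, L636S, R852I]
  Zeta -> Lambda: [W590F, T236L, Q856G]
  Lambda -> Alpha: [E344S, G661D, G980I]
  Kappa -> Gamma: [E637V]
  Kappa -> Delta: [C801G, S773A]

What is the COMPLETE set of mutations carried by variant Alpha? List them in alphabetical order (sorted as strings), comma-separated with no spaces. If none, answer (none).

Answer: A149S,E344S,G389V,G661D,G980I,Q856G,T236L,W590F

Derivation:
At Mu: gained [] -> total []
At Zeta: gained ['A149S', 'G389V'] -> total ['A149S', 'G389V']
At Lambda: gained ['W590F', 'T236L', 'Q856G'] -> total ['A149S', 'G389V', 'Q856G', 'T236L', 'W590F']
At Alpha: gained ['E344S', 'G661D', 'G980I'] -> total ['A149S', 'E344S', 'G389V', 'G661D', 'G980I', 'Q856G', 'T236L', 'W590F']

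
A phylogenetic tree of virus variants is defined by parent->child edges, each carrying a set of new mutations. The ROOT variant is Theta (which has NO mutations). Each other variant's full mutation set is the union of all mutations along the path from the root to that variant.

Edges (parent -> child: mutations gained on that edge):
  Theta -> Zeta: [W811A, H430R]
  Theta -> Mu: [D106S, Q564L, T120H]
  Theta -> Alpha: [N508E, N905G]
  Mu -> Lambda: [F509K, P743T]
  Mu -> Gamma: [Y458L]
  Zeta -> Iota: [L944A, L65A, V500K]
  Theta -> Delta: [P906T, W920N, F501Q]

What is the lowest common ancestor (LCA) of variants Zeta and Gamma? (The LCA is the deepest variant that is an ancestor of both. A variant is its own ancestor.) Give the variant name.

Answer: Theta

Derivation:
Path from root to Zeta: Theta -> Zeta
  ancestors of Zeta: {Theta, Zeta}
Path from root to Gamma: Theta -> Mu -> Gamma
  ancestors of Gamma: {Theta, Mu, Gamma}
Common ancestors: {Theta}
Walk up from Gamma: Gamma (not in ancestors of Zeta), Mu (not in ancestors of Zeta), Theta (in ancestors of Zeta)
Deepest common ancestor (LCA) = Theta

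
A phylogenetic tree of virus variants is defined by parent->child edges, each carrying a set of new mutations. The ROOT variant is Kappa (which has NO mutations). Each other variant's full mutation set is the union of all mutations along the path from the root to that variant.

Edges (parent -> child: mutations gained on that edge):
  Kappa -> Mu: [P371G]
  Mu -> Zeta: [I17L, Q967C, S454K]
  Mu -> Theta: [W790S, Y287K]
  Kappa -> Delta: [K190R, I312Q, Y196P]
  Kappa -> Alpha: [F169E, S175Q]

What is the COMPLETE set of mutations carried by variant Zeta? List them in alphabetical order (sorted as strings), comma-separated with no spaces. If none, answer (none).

At Kappa: gained [] -> total []
At Mu: gained ['P371G'] -> total ['P371G']
At Zeta: gained ['I17L', 'Q967C', 'S454K'] -> total ['I17L', 'P371G', 'Q967C', 'S454K']

Answer: I17L,P371G,Q967C,S454K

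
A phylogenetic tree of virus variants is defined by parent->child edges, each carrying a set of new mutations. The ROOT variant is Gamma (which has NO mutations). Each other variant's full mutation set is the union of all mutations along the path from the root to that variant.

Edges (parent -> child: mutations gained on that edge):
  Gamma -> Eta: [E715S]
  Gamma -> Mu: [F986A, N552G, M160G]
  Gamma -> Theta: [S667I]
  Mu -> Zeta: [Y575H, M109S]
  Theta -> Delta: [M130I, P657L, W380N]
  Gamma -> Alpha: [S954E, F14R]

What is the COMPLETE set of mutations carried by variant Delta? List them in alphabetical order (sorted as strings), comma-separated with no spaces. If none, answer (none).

At Gamma: gained [] -> total []
At Theta: gained ['S667I'] -> total ['S667I']
At Delta: gained ['M130I', 'P657L', 'W380N'] -> total ['M130I', 'P657L', 'S667I', 'W380N']

Answer: M130I,P657L,S667I,W380N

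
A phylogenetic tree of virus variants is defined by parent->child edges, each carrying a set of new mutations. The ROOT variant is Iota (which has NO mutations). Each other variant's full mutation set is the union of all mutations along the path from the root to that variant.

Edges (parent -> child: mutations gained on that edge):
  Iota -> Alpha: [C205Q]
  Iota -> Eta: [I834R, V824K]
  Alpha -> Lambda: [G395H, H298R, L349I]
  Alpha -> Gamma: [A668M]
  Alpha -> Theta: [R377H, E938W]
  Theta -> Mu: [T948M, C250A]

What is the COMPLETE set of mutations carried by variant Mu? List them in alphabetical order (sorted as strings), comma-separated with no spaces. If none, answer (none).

At Iota: gained [] -> total []
At Alpha: gained ['C205Q'] -> total ['C205Q']
At Theta: gained ['R377H', 'E938W'] -> total ['C205Q', 'E938W', 'R377H']
At Mu: gained ['T948M', 'C250A'] -> total ['C205Q', 'C250A', 'E938W', 'R377H', 'T948M']

Answer: C205Q,C250A,E938W,R377H,T948M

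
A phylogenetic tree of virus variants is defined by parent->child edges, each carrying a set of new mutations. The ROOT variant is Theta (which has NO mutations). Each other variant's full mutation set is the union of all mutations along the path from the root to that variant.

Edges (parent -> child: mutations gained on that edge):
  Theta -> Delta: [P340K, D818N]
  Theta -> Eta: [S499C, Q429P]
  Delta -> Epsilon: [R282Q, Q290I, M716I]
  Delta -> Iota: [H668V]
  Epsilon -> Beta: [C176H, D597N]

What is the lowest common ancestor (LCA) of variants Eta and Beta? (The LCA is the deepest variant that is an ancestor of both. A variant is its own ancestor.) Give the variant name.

Answer: Theta

Derivation:
Path from root to Eta: Theta -> Eta
  ancestors of Eta: {Theta, Eta}
Path from root to Beta: Theta -> Delta -> Epsilon -> Beta
  ancestors of Beta: {Theta, Delta, Epsilon, Beta}
Common ancestors: {Theta}
Walk up from Beta: Beta (not in ancestors of Eta), Epsilon (not in ancestors of Eta), Delta (not in ancestors of Eta), Theta (in ancestors of Eta)
Deepest common ancestor (LCA) = Theta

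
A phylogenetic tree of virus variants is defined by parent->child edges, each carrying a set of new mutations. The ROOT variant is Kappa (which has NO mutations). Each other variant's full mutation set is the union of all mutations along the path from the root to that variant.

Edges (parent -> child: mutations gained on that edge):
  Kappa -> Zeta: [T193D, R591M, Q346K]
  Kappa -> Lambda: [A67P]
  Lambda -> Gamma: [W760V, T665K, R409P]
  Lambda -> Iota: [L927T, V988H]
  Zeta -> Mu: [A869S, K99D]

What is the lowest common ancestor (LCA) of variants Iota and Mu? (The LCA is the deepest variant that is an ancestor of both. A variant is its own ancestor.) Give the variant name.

Path from root to Iota: Kappa -> Lambda -> Iota
  ancestors of Iota: {Kappa, Lambda, Iota}
Path from root to Mu: Kappa -> Zeta -> Mu
  ancestors of Mu: {Kappa, Zeta, Mu}
Common ancestors: {Kappa}
Walk up from Mu: Mu (not in ancestors of Iota), Zeta (not in ancestors of Iota), Kappa (in ancestors of Iota)
Deepest common ancestor (LCA) = Kappa

Answer: Kappa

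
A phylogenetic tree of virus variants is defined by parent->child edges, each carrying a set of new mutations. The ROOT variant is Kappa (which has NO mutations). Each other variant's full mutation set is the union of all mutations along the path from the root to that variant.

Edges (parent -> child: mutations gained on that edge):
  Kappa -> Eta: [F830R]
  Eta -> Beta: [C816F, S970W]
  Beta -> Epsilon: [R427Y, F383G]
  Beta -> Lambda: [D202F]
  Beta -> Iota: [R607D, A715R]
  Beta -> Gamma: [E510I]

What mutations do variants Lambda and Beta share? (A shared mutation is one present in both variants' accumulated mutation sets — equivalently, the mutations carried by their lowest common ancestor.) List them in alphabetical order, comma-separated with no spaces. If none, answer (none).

Answer: C816F,F830R,S970W

Derivation:
Accumulating mutations along path to Lambda:
  At Kappa: gained [] -> total []
  At Eta: gained ['F830R'] -> total ['F830R']
  At Beta: gained ['C816F', 'S970W'] -> total ['C816F', 'F830R', 'S970W']
  At Lambda: gained ['D202F'] -> total ['C816F', 'D202F', 'F830R', 'S970W']
Mutations(Lambda) = ['C816F', 'D202F', 'F830R', 'S970W']
Accumulating mutations along path to Beta:
  At Kappa: gained [] -> total []
  At Eta: gained ['F830R'] -> total ['F830R']
  At Beta: gained ['C816F', 'S970W'] -> total ['C816F', 'F830R', 'S970W']
Mutations(Beta) = ['C816F', 'F830R', 'S970W']
Intersection: ['C816F', 'D202F', 'F830R', 'S970W'] ∩ ['C816F', 'F830R', 'S970W'] = ['C816F', 'F830R', 'S970W']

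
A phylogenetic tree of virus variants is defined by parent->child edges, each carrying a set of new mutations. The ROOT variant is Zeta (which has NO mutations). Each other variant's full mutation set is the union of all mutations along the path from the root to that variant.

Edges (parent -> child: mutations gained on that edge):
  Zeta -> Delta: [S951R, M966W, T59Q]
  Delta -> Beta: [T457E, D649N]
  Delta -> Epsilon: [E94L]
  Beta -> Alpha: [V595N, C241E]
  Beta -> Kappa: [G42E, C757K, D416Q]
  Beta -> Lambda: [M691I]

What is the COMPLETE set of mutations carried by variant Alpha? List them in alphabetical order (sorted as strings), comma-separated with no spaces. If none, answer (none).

Answer: C241E,D649N,M966W,S951R,T457E,T59Q,V595N

Derivation:
At Zeta: gained [] -> total []
At Delta: gained ['S951R', 'M966W', 'T59Q'] -> total ['M966W', 'S951R', 'T59Q']
At Beta: gained ['T457E', 'D649N'] -> total ['D649N', 'M966W', 'S951R', 'T457E', 'T59Q']
At Alpha: gained ['V595N', 'C241E'] -> total ['C241E', 'D649N', 'M966W', 'S951R', 'T457E', 'T59Q', 'V595N']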